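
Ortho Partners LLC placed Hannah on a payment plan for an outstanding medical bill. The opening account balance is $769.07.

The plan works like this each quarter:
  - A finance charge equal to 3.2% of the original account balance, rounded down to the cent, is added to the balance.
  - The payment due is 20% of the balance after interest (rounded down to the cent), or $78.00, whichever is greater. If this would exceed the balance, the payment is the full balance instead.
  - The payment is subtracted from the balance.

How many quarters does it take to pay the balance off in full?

Quarter 1: opening $769.07; interest $24.61 → $793.68; payment $158.73; balance $634.95
Quarter 2: opening $634.95; interest $24.61 → $659.56; payment $131.91; balance $527.65
Quarter 3: opening $527.65; interest $24.61 → $552.26; payment $110.45; balance $441.81
Quarter 4: opening $441.81; interest $24.61 → $466.42; payment $93.28; balance $373.14
Quarter 5: opening $373.14; interest $24.61 → $397.75; payment $79.55; balance $318.20
Quarter 6: opening $318.20; interest $24.61 → $342.81; payment $78.00; balance $264.81
Quarter 7: opening $264.81; interest $24.61 → $289.42; payment $78.00; balance $211.42
Quarter 8: opening $211.42; interest $24.61 → $236.03; payment $78.00; balance $158.03
Quarter 9: opening $158.03; interest $24.61 → $182.64; payment $78.00; balance $104.64
Quarter 10: opening $104.64; interest $24.61 → $129.25; payment $78.00; balance $51.25
Quarter 11: opening $51.25; interest $24.61 → $75.86; payment $75.86; balance $0.00
Balance reaches $0.00 in quarter 11.

11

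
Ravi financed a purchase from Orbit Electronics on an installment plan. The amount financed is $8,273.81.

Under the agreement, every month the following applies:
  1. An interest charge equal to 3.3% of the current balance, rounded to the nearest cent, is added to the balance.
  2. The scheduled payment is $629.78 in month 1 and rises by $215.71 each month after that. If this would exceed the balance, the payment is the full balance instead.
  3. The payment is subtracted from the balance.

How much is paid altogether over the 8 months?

# | Opening | Interest | Payment | End bal
1 | $8,273.81 | $273.04 | $629.78 | $7,917.07
2 | $7,917.07 | $261.26 | $845.49 | $7,332.84
3 | $7,332.84 | $241.98 | $1,061.20 | $6,513.62
4 | $6,513.62 | $214.95 | $1,276.91 | $5,451.66
5 | $5,451.66 | $179.90 | $1,492.62 | $4,138.94
6 | $4,138.94 | $136.59 | $1,708.33 | $2,567.20
7 | $2,567.20 | $84.72 | $1,924.04 | $727.88
8 | $727.88 | $24.02 | $751.90 | $0.00
Total paid: $9,690.27

$9,690.27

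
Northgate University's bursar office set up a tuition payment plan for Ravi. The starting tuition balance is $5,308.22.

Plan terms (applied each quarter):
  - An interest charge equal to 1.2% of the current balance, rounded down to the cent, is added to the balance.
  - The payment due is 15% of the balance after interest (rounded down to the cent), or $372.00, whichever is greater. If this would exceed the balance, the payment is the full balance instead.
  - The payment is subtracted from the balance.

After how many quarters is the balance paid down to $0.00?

13

Quarter 1: $5,308.22 +$63.69 interest = $5,371.91; pay $805.78 → $4,566.13
Quarter 2: $4,566.13 +$54.79 interest = $4,620.92; pay $693.13 → $3,927.79
Quarter 3: $3,927.79 +$47.13 interest = $3,974.92; pay $596.23 → $3,378.69
Quarter 4: $3,378.69 +$40.54 interest = $3,419.23; pay $512.88 → $2,906.35
Quarter 5: $2,906.35 +$34.87 interest = $2,941.22; pay $441.18 → $2,500.04
Quarter 6: $2,500.04 +$30.00 interest = $2,530.04; pay $379.50 → $2,150.54
Quarter 7: $2,150.54 +$25.80 interest = $2,176.34; pay $372.00 → $1,804.34
Quarter 8: $1,804.34 +$21.65 interest = $1,825.99; pay $372.00 → $1,453.99
Quarter 9: $1,453.99 +$17.44 interest = $1,471.43; pay $372.00 → $1,099.43
Quarter 10: $1,099.43 +$13.19 interest = $1,112.62; pay $372.00 → $740.62
Quarter 11: $740.62 +$8.88 interest = $749.50; pay $372.00 → $377.50
Quarter 12: $377.50 +$4.53 interest = $382.03; pay $372.00 → $10.03
Quarter 13: $10.03 +$0.12 interest = $10.15; pay $10.15 → $0.00
Balance reaches $0.00 in quarter 13.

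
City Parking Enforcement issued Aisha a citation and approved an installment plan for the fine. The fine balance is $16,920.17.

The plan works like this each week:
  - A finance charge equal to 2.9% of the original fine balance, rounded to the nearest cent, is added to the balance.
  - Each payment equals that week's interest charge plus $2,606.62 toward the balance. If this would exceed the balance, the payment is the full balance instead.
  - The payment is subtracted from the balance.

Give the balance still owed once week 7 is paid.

$0.00

Week 1: opening $16,920.17; interest $490.68 → $17,410.85; payment $3,097.30; balance $14,313.55
Week 2: opening $14,313.55; interest $490.68 → $14,804.23; payment $3,097.30; balance $11,706.93
Week 3: opening $11,706.93; interest $490.68 → $12,197.61; payment $3,097.30; balance $9,100.31
Week 4: opening $9,100.31; interest $490.68 → $9,590.99; payment $3,097.30; balance $6,493.69
Week 5: opening $6,493.69; interest $490.68 → $6,984.37; payment $3,097.30; balance $3,887.07
Week 6: opening $3,887.07; interest $490.68 → $4,377.75; payment $3,097.30; balance $1,280.45
Week 7: opening $1,280.45; interest $490.68 → $1,771.13; payment $1,771.13; balance $0.00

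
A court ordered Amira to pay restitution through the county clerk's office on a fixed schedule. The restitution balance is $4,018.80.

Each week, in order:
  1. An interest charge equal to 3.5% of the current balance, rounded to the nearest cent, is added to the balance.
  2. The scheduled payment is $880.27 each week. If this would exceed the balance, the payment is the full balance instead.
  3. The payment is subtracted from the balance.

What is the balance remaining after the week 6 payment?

$0.00

Week 1: opening $4,018.80; interest $140.66 → $4,159.46; payment $880.27; balance $3,279.19
Week 2: opening $3,279.19; interest $114.77 → $3,393.96; payment $880.27; balance $2,513.69
Week 3: opening $2,513.69; interest $87.98 → $2,601.67; payment $880.27; balance $1,721.40
Week 4: opening $1,721.40; interest $60.25 → $1,781.65; payment $880.27; balance $901.38
Week 5: opening $901.38; interest $31.55 → $932.93; payment $880.27; balance $52.66
Week 6: opening $52.66; interest $1.84 → $54.50; payment $54.50; balance $0.00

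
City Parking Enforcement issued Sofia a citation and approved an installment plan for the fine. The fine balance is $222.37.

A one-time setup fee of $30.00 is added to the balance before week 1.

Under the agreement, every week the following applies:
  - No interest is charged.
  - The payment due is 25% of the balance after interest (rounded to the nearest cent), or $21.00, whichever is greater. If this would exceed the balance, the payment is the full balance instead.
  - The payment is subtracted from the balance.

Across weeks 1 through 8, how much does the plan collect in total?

Week 1: $252.37 − $63.09 → $189.28
Week 2: $189.28 − $47.32 → $141.96
Week 3: $141.96 − $35.49 → $106.47
Week 4: $106.47 − $26.62 → $79.85
Week 5: $79.85 − $21.00 → $58.85
Week 6: $58.85 − $21.00 → $37.85
Week 7: $37.85 − $21.00 → $16.85
Week 8: $16.85 − $16.85 → $0.00
Total paid: $252.37

$252.37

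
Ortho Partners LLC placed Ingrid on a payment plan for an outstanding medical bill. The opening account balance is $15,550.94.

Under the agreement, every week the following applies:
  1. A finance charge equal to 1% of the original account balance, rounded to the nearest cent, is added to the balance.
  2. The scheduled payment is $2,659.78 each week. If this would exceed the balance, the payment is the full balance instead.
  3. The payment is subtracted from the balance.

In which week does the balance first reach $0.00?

7

Week 1: $15,550.94 +$155.51 interest = $15,706.45; pay $2,659.78 → $13,046.67
Week 2: $13,046.67 +$155.51 interest = $13,202.18; pay $2,659.78 → $10,542.40
Week 3: $10,542.40 +$155.51 interest = $10,697.91; pay $2,659.78 → $8,038.13
Week 4: $8,038.13 +$155.51 interest = $8,193.64; pay $2,659.78 → $5,533.86
Week 5: $5,533.86 +$155.51 interest = $5,689.37; pay $2,659.78 → $3,029.59
Week 6: $3,029.59 +$155.51 interest = $3,185.10; pay $2,659.78 → $525.32
Week 7: $525.32 +$155.51 interest = $680.83; pay $680.83 → $0.00
Balance reaches $0.00 in week 7.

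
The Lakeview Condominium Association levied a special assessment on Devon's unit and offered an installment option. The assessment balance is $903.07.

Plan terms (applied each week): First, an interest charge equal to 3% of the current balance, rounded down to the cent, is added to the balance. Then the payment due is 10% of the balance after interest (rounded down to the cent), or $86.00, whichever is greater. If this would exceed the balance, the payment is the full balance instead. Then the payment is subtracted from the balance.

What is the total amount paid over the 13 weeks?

$1,097.91

Week 1: opening $903.07; interest $27.09 → $930.16; payment $93.01; balance $837.15
Week 2: opening $837.15; interest $25.11 → $862.26; payment $86.22; balance $776.04
Week 3: opening $776.04; interest $23.28 → $799.32; payment $86.00; balance $713.32
Week 4: opening $713.32; interest $21.39 → $734.71; payment $86.00; balance $648.71
Week 5: opening $648.71; interest $19.46 → $668.17; payment $86.00; balance $582.17
Week 6: opening $582.17; interest $17.46 → $599.63; payment $86.00; balance $513.63
Week 7: opening $513.63; interest $15.40 → $529.03; payment $86.00; balance $443.03
Week 8: opening $443.03; interest $13.29 → $456.32; payment $86.00; balance $370.32
Week 9: opening $370.32; interest $11.10 → $381.42; payment $86.00; balance $295.42
Week 10: opening $295.42; interest $8.86 → $304.28; payment $86.00; balance $218.28
Week 11: opening $218.28; interest $6.54 → $224.82; payment $86.00; balance $138.82
Week 12: opening $138.82; interest $4.16 → $142.98; payment $86.00; balance $56.98
Week 13: opening $56.98; interest $1.70 → $58.68; payment $58.68; balance $0.00
Total paid: $1,097.91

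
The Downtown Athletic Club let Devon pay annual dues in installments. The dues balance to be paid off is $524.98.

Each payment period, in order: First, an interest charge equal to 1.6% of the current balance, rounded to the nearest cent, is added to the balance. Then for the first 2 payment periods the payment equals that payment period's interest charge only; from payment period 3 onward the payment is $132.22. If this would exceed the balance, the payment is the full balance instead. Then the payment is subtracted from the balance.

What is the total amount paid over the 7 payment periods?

$563.65

# | Opening | Interest | Payment | End bal
1 | $524.98 | $8.40 | $8.40 | $524.98
2 | $524.98 | $8.40 | $8.40 | $524.98
3 | $524.98 | $8.40 | $132.22 | $401.16
4 | $401.16 | $6.42 | $132.22 | $275.36
5 | $275.36 | $4.41 | $132.22 | $147.55
6 | $147.55 | $2.36 | $132.22 | $17.69
7 | $17.69 | $0.28 | $17.97 | $0.00
Total paid: $563.65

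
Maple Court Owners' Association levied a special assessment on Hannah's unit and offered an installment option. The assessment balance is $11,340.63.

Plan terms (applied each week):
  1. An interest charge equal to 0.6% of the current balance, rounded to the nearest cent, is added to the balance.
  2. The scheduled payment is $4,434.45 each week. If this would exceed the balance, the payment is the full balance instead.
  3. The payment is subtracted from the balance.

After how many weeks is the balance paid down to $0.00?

3

# | Opening | Interest | Payment | End bal
1 | $11,340.63 | $68.04 | $4,434.45 | $6,974.22
2 | $6,974.22 | $41.85 | $4,434.45 | $2,581.62
3 | $2,581.62 | $15.49 | $2,597.11 | $0.00
Balance reaches $0.00 in week 3.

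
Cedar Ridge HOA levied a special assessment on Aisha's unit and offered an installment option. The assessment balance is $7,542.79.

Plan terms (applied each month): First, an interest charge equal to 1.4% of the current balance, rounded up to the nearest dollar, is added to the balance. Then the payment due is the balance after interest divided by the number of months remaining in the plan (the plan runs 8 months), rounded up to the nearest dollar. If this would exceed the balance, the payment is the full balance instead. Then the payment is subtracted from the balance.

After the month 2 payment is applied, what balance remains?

Month 1: $7,542.79 +$106.00 interest = $7,648.79; pay $957.00 → $6,691.79
Month 2: $6,691.79 +$94.00 interest = $6,785.79; pay $970.00 → $5,815.79

$5,815.79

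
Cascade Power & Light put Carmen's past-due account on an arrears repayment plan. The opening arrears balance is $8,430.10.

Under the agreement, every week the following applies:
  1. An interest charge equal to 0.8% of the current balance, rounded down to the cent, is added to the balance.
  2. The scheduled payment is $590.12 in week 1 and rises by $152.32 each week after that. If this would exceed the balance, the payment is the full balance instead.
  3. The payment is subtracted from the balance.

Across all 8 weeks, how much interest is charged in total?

$351.60

# | Opening | Interest | Payment | End bal
1 | $8,430.10 | $67.44 | $590.12 | $7,907.42
2 | $7,907.42 | $63.25 | $742.44 | $7,228.23
3 | $7,228.23 | $57.82 | $894.76 | $6,391.29
4 | $6,391.29 | $51.13 | $1,047.08 | $5,395.34
5 | $5,395.34 | $43.16 | $1,199.40 | $4,239.10
6 | $4,239.10 | $33.91 | $1,351.72 | $2,921.29
7 | $2,921.29 | $23.37 | $1,504.04 | $1,440.62
8 | $1,440.62 | $11.52 | $1,452.14 | $0.00
Total interest: $67.44 + $63.25 + $57.82 + $51.13 + $43.16 + $33.91 + $23.37 + $11.52 = $351.60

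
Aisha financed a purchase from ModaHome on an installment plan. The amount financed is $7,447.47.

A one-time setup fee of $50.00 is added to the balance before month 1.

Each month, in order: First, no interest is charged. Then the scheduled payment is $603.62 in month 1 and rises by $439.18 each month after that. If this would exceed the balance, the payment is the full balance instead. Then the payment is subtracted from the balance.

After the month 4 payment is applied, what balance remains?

Month 1: $7,497.47 − $603.62 → $6,893.85
Month 2: $6,893.85 − $1,042.80 → $5,851.05
Month 3: $5,851.05 − $1,481.98 → $4,369.07
Month 4: $4,369.07 − $1,921.16 → $2,447.91

$2,447.91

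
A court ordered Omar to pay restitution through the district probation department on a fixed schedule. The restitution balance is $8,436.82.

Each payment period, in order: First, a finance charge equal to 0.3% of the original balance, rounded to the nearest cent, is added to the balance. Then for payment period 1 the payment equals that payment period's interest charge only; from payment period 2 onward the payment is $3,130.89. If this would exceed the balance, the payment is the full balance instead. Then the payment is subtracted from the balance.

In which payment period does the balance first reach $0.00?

4

Payment period 1: $8,436.82 +$25.31 interest = $8,462.13; pay $25.31 → $8,436.82
Payment period 2: $8,436.82 +$25.31 interest = $8,462.13; pay $3,130.89 → $5,331.24
Payment period 3: $5,331.24 +$25.31 interest = $5,356.55; pay $3,130.89 → $2,225.66
Payment period 4: $2,225.66 +$25.31 interest = $2,250.97; pay $2,250.97 → $0.00
Balance reaches $0.00 in payment period 4.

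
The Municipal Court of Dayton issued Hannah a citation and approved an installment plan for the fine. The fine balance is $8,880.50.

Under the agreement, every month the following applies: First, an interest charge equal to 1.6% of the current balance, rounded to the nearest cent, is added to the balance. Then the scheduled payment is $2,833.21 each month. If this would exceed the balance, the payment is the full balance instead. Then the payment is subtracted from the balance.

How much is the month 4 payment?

$688.11

Month 1: $8,880.50 +$142.09 interest = $9,022.59; pay $2,833.21 → $6,189.38
Month 2: $6,189.38 +$99.03 interest = $6,288.41; pay $2,833.21 → $3,455.20
Month 3: $3,455.20 +$55.28 interest = $3,510.48; pay $2,833.21 → $677.27
Month 4: $677.27 +$10.84 interest = $688.11; pay $688.11 → $0.00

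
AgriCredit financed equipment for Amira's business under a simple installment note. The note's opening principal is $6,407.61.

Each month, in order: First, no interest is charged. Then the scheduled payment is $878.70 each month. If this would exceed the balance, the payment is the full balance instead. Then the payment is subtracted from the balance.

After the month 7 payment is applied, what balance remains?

$256.71

Month 1: $6,407.61 − $878.70 → $5,528.91
Month 2: $5,528.91 − $878.70 → $4,650.21
Month 3: $4,650.21 − $878.70 → $3,771.51
Month 4: $3,771.51 − $878.70 → $2,892.81
Month 5: $2,892.81 − $878.70 → $2,014.11
Month 6: $2,014.11 − $878.70 → $1,135.41
Month 7: $1,135.41 − $878.70 → $256.71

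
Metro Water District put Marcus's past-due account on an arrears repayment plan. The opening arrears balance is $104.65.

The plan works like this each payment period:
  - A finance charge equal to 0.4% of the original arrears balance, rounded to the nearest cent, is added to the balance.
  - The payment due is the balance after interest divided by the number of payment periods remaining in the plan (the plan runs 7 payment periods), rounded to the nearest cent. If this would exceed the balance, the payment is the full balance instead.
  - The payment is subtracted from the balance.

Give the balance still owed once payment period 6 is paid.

Payment period 1: opening $104.65; interest $0.42 → $105.07; payment $15.01; balance $90.06
Payment period 2: opening $90.06; interest $0.42 → $90.48; payment $15.08; balance $75.40
Payment period 3: opening $75.40; interest $0.42 → $75.82; payment $15.16; balance $60.66
Payment period 4: opening $60.66; interest $0.42 → $61.08; payment $15.27; balance $45.81
Payment period 5: opening $45.81; interest $0.42 → $46.23; payment $15.41; balance $30.82
Payment period 6: opening $30.82; interest $0.42 → $31.24; payment $15.62; balance $15.62

$15.62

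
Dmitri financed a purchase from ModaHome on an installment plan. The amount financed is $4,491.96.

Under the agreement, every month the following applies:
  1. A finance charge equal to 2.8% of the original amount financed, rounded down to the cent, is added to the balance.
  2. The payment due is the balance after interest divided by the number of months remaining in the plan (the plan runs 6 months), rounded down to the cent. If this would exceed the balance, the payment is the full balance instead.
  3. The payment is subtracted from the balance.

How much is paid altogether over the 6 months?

Month 1: $4,491.96 +$125.77 interest = $4,617.73; pay $769.62 → $3,848.11
Month 2: $3,848.11 +$125.77 interest = $3,973.88; pay $794.77 → $3,179.11
Month 3: $3,179.11 +$125.77 interest = $3,304.88; pay $826.22 → $2,478.66
Month 4: $2,478.66 +$125.77 interest = $2,604.43; pay $868.14 → $1,736.29
Month 5: $1,736.29 +$125.77 interest = $1,862.06; pay $931.03 → $931.03
Month 6: $931.03 +$125.77 interest = $1,056.80; pay $1,056.80 → $0.00
Total paid: $5,246.58

$5,246.58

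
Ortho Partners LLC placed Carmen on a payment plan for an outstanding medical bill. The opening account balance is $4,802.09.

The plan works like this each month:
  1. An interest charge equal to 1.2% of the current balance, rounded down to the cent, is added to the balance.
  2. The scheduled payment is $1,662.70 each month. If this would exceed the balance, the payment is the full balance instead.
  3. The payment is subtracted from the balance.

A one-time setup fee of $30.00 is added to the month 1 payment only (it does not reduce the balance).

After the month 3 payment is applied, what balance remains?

$0.00

Month 1: opening $4,802.09; interest $57.62 → $4,859.71; payment $1,662.70 (+ $30.00 fee); balance $3,197.01
Month 2: opening $3,197.01; interest $38.36 → $3,235.37; payment $1,662.70; balance $1,572.67
Month 3: opening $1,572.67; interest $18.87 → $1,591.54; payment $1,591.54; balance $0.00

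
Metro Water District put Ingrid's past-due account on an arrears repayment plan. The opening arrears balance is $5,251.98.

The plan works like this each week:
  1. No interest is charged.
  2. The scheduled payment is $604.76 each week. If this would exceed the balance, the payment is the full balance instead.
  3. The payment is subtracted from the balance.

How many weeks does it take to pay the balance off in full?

9

Week 1: opening $5,251.98; payment $604.76; balance $4,647.22
Week 2: opening $4,647.22; payment $604.76; balance $4,042.46
Week 3: opening $4,042.46; payment $604.76; balance $3,437.70
Week 4: opening $3,437.70; payment $604.76; balance $2,832.94
Week 5: opening $2,832.94; payment $604.76; balance $2,228.18
Week 6: opening $2,228.18; payment $604.76; balance $1,623.42
Week 7: opening $1,623.42; payment $604.76; balance $1,018.66
Week 8: opening $1,018.66; payment $604.76; balance $413.90
Week 9: opening $413.90; payment $413.90; balance $0.00
Balance reaches $0.00 in week 9.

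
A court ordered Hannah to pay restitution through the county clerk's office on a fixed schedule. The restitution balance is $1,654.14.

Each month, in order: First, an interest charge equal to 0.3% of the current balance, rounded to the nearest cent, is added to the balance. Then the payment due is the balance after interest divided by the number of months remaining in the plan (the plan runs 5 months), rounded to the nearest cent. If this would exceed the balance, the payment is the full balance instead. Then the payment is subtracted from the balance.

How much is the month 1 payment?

$331.82

Month 1: $1,654.14 +$4.96 interest = $1,659.10; pay $331.82 → $1,327.28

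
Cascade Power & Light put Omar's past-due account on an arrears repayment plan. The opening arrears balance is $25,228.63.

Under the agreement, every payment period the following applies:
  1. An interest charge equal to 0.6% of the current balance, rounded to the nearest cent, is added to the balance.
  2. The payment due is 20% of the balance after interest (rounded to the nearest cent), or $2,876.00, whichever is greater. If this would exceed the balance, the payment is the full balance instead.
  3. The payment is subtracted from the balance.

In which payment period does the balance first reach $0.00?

Payment period 1: $25,228.63 +$151.37 interest = $25,380.00; pay $5,076.00 → $20,304.00
Payment period 2: $20,304.00 +$121.82 interest = $20,425.82; pay $4,085.16 → $16,340.66
Payment period 3: $16,340.66 +$98.04 interest = $16,438.70; pay $3,287.74 → $13,150.96
Payment period 4: $13,150.96 +$78.91 interest = $13,229.87; pay $2,876.00 → $10,353.87
Payment period 5: $10,353.87 +$62.12 interest = $10,415.99; pay $2,876.00 → $7,539.99
Payment period 6: $7,539.99 +$45.24 interest = $7,585.23; pay $2,876.00 → $4,709.23
Payment period 7: $4,709.23 +$28.26 interest = $4,737.49; pay $2,876.00 → $1,861.49
Payment period 8: $1,861.49 +$11.17 interest = $1,872.66; pay $1,872.66 → $0.00
Balance reaches $0.00 in payment period 8.

8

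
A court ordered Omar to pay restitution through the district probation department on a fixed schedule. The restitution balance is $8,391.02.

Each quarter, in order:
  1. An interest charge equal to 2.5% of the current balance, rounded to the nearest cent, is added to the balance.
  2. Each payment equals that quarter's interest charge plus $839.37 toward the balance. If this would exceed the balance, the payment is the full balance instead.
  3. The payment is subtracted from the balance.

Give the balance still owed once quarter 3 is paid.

$5,872.91

Quarter 1: opening $8,391.02; interest $209.78 → $8,600.80; payment $1,049.15; balance $7,551.65
Quarter 2: opening $7,551.65; interest $188.79 → $7,740.44; payment $1,028.16; balance $6,712.28
Quarter 3: opening $6,712.28; interest $167.81 → $6,880.09; payment $1,007.18; balance $5,872.91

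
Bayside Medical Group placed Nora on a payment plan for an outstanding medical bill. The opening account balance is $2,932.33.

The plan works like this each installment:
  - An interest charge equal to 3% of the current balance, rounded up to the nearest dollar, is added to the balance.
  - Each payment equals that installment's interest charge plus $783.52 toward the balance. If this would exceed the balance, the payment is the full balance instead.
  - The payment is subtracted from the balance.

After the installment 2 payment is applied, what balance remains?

$1,365.29

# | Opening | Interest | Payment | End bal
1 | $2,932.33 | $88.00 | $871.52 | $2,148.81
2 | $2,148.81 | $65.00 | $848.52 | $1,365.29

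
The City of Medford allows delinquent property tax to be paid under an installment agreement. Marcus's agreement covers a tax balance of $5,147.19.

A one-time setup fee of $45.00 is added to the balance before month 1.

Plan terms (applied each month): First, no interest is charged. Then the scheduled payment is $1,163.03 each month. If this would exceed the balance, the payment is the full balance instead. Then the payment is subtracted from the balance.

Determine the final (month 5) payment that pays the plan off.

Month 1: $5,192.19 − $1,163.03 → $4,029.16
Month 2: $4,029.16 − $1,163.03 → $2,866.13
Month 3: $2,866.13 − $1,163.03 → $1,703.10
Month 4: $1,703.10 − $1,163.03 → $540.07
Month 5: $540.07 − $540.07 → $0.00

$540.07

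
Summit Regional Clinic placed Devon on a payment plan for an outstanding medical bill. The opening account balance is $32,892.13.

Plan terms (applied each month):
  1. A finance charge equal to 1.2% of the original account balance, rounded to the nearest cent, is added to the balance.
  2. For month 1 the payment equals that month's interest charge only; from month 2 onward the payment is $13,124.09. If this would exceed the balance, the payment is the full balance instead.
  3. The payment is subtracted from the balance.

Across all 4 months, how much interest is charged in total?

$1,578.84

Month 1: $32,892.13 +$394.71 interest = $33,286.84; pay $394.71 → $32,892.13
Month 2: $32,892.13 +$394.71 interest = $33,286.84; pay $13,124.09 → $20,162.75
Month 3: $20,162.75 +$394.71 interest = $20,557.46; pay $13,124.09 → $7,433.37
Month 4: $7,433.37 +$394.71 interest = $7,828.08; pay $7,828.08 → $0.00
Total interest: $394.71 + $394.71 + $394.71 + $394.71 = $1,578.84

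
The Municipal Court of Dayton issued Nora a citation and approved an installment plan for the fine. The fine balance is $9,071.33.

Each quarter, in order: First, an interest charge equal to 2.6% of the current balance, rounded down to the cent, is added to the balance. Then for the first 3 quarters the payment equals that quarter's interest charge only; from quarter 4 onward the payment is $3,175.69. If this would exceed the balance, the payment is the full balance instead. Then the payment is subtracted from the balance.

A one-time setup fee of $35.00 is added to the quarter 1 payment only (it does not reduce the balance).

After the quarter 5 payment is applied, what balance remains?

$3,115.21

Quarter 1: opening $9,071.33; interest $235.85 → $9,307.18; payment $235.85 (+ $35.00 fee); balance $9,071.33
Quarter 2: opening $9,071.33; interest $235.85 → $9,307.18; payment $235.85; balance $9,071.33
Quarter 3: opening $9,071.33; interest $235.85 → $9,307.18; payment $235.85; balance $9,071.33
Quarter 4: opening $9,071.33; interest $235.85 → $9,307.18; payment $3,175.69; balance $6,131.49
Quarter 5: opening $6,131.49; interest $159.41 → $6,290.90; payment $3,175.69; balance $3,115.21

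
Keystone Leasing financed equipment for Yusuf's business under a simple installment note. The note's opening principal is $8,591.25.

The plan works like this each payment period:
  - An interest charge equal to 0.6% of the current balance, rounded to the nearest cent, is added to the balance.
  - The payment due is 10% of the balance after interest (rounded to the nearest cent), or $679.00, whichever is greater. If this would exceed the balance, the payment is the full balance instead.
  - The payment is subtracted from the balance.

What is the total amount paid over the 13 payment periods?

$8,938.52

Payment period 1: opening $8,591.25; interest $51.55 → $8,642.80; payment $864.28; balance $7,778.52
Payment period 2: opening $7,778.52; interest $46.67 → $7,825.19; payment $782.52; balance $7,042.67
Payment period 3: opening $7,042.67; interest $42.26 → $7,084.93; payment $708.49; balance $6,376.44
Payment period 4: opening $6,376.44; interest $38.26 → $6,414.70; payment $679.00; balance $5,735.70
Payment period 5: opening $5,735.70; interest $34.41 → $5,770.11; payment $679.00; balance $5,091.11
Payment period 6: opening $5,091.11; interest $30.55 → $5,121.66; payment $679.00; balance $4,442.66
Payment period 7: opening $4,442.66; interest $26.66 → $4,469.32; payment $679.00; balance $3,790.32
Payment period 8: opening $3,790.32; interest $22.74 → $3,813.06; payment $679.00; balance $3,134.06
Payment period 9: opening $3,134.06; interest $18.80 → $3,152.86; payment $679.00; balance $2,473.86
Payment period 10: opening $2,473.86; interest $14.84 → $2,488.70; payment $679.00; balance $1,809.70
Payment period 11: opening $1,809.70; interest $10.86 → $1,820.56; payment $679.00; balance $1,141.56
Payment period 12: opening $1,141.56; interest $6.85 → $1,148.41; payment $679.00; balance $469.41
Payment period 13: opening $469.41; interest $2.82 → $472.23; payment $472.23; balance $0.00
Total paid: $8,938.52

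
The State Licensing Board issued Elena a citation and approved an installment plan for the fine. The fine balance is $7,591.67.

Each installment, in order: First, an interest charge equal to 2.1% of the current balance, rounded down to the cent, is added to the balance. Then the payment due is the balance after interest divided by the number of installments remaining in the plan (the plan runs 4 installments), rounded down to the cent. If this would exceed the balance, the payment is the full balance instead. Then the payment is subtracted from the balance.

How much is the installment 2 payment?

$1,978.46

Installment 1: opening $7,591.67; interest $159.42 → $7,751.09; payment $1,937.77; balance $5,813.32
Installment 2: opening $5,813.32; interest $122.07 → $5,935.39; payment $1,978.46; balance $3,956.93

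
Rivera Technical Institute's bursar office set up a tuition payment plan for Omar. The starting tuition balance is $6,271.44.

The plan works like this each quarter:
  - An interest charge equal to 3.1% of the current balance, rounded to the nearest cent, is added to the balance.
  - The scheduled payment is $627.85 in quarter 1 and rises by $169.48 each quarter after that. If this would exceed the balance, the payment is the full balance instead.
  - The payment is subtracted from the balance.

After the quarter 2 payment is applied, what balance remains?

Quarter 1: opening $6,271.44; interest $194.41 → $6,465.85; payment $627.85; balance $5,838.00
Quarter 2: opening $5,838.00; interest $180.98 → $6,018.98; payment $797.33; balance $5,221.65

$5,221.65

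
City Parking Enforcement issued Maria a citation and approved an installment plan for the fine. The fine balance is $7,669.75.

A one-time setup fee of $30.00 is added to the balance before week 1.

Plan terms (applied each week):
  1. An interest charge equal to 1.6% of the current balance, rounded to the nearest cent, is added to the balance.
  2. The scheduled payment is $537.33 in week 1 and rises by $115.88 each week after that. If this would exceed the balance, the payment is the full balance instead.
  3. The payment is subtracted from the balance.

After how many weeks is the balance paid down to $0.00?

9

# | Opening | Interest | Payment | End bal
1 | $7,699.75 | $123.20 | $537.33 | $7,285.62
2 | $7,285.62 | $116.57 | $653.21 | $6,748.98
3 | $6,748.98 | $107.98 | $769.09 | $6,087.87
4 | $6,087.87 | $97.41 | $884.97 | $5,300.31
5 | $5,300.31 | $84.80 | $1,000.85 | $4,384.26
6 | $4,384.26 | $70.15 | $1,116.73 | $3,337.68
7 | $3,337.68 | $53.40 | $1,232.61 | $2,158.47
8 | $2,158.47 | $34.54 | $1,348.49 | $844.52
9 | $844.52 | $13.51 | $858.03 | $0.00
Balance reaches $0.00 in week 9.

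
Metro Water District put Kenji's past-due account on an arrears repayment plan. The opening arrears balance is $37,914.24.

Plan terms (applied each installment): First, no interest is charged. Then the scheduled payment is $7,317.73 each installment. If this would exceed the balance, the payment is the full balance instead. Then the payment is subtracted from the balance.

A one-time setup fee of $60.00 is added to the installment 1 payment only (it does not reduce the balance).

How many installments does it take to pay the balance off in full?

6

Installment 1: $37,914.24 − $7,317.73 (+ $60.00 fee) → $30,596.51
Installment 2: $30,596.51 − $7,317.73 → $23,278.78
Installment 3: $23,278.78 − $7,317.73 → $15,961.05
Installment 4: $15,961.05 − $7,317.73 → $8,643.32
Installment 5: $8,643.32 − $7,317.73 → $1,325.59
Installment 6: $1,325.59 − $1,325.59 → $0.00
Balance reaches $0.00 in installment 6.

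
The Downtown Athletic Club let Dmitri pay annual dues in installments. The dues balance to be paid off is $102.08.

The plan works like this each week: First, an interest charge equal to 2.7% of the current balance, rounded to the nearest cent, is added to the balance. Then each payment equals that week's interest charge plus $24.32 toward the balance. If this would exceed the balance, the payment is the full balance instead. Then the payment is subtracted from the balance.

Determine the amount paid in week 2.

$26.42

Week 1: $102.08 +$2.76 interest = $104.84; pay $27.08 → $77.76
Week 2: $77.76 +$2.10 interest = $79.86; pay $26.42 → $53.44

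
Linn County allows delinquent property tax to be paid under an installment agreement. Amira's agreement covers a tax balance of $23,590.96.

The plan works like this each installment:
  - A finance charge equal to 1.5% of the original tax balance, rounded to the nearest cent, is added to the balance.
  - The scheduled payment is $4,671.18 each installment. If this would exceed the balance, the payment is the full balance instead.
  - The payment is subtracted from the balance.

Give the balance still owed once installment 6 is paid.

$0.00

# | Opening | Interest | Payment | End bal
1 | $23,590.96 | $353.86 | $4,671.18 | $19,273.64
2 | $19,273.64 | $353.86 | $4,671.18 | $14,956.32
3 | $14,956.32 | $353.86 | $4,671.18 | $10,639.00
4 | $10,639.00 | $353.86 | $4,671.18 | $6,321.68
5 | $6,321.68 | $353.86 | $4,671.18 | $2,004.36
6 | $2,004.36 | $353.86 | $2,358.22 | $0.00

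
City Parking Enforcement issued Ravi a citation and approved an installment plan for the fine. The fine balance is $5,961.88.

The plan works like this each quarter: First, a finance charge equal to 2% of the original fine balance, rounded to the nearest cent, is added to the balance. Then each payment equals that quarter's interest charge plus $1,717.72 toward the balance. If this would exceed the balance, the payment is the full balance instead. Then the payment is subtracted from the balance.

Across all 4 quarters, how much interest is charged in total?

$476.96

Quarter 1: $5,961.88 +$119.24 interest = $6,081.12; pay $1,836.96 → $4,244.16
Quarter 2: $4,244.16 +$119.24 interest = $4,363.40; pay $1,836.96 → $2,526.44
Quarter 3: $2,526.44 +$119.24 interest = $2,645.68; pay $1,836.96 → $808.72
Quarter 4: $808.72 +$119.24 interest = $927.96; pay $927.96 → $0.00
Total interest: $119.24 + $119.24 + $119.24 + $119.24 = $476.96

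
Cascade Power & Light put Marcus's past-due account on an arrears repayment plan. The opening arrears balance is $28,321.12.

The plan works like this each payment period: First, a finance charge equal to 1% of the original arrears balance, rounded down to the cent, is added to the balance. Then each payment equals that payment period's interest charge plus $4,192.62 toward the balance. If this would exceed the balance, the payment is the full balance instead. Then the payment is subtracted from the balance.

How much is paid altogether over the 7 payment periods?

$30,303.59

# | Opening | Interest | Payment | End bal
1 | $28,321.12 | $283.21 | $4,475.83 | $24,128.50
2 | $24,128.50 | $283.21 | $4,475.83 | $19,935.88
3 | $19,935.88 | $283.21 | $4,475.83 | $15,743.26
4 | $15,743.26 | $283.21 | $4,475.83 | $11,550.64
5 | $11,550.64 | $283.21 | $4,475.83 | $7,358.02
6 | $7,358.02 | $283.21 | $4,475.83 | $3,165.40
7 | $3,165.40 | $283.21 | $3,448.61 | $0.00
Total paid: $30,303.59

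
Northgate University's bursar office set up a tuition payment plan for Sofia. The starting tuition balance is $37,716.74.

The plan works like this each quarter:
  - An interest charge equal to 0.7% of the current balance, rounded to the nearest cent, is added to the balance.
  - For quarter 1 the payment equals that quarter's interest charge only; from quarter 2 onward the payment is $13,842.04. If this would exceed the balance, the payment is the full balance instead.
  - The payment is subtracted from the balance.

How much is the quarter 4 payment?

$10,538.91

Quarter 1: opening $37,716.74; interest $264.02 → $37,980.76; payment $264.02; balance $37,716.74
Quarter 2: opening $37,716.74; interest $264.02 → $37,980.76; payment $13,842.04; balance $24,138.72
Quarter 3: opening $24,138.72; interest $168.97 → $24,307.69; payment $13,842.04; balance $10,465.65
Quarter 4: opening $10,465.65; interest $73.26 → $10,538.91; payment $10,538.91; balance $0.00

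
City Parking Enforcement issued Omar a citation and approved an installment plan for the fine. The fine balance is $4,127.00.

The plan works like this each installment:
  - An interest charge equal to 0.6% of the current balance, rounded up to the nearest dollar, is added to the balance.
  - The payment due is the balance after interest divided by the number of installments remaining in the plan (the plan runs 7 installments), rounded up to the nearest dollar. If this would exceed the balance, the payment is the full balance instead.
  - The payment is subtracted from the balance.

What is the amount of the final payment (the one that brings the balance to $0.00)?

$615.00

Installment 1: opening $4,127.00; interest $25.00 → $4,152.00; payment $594.00; balance $3,558.00
Installment 2: opening $3,558.00; interest $22.00 → $3,580.00; payment $597.00; balance $2,983.00
Installment 3: opening $2,983.00; interest $18.00 → $3,001.00; payment $601.00; balance $2,400.00
Installment 4: opening $2,400.00; interest $15.00 → $2,415.00; payment $604.00; balance $1,811.00
Installment 5: opening $1,811.00; interest $11.00 → $1,822.00; payment $608.00; balance $1,214.00
Installment 6: opening $1,214.00; interest $8.00 → $1,222.00; payment $611.00; balance $611.00
Installment 7: opening $611.00; interest $4.00 → $615.00; payment $615.00; balance $0.00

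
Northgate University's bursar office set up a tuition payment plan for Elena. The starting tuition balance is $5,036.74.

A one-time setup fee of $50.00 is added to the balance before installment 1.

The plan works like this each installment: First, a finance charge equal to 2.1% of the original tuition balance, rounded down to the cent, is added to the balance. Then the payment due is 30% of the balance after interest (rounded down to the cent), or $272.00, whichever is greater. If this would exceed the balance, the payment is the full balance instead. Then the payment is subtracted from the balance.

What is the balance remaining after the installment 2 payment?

$2,618.38

Installment 1: $5,086.74 +$105.77 interest = $5,192.51; pay $1,557.75 → $3,634.76
Installment 2: $3,634.76 +$105.77 interest = $3,740.53; pay $1,122.15 → $2,618.38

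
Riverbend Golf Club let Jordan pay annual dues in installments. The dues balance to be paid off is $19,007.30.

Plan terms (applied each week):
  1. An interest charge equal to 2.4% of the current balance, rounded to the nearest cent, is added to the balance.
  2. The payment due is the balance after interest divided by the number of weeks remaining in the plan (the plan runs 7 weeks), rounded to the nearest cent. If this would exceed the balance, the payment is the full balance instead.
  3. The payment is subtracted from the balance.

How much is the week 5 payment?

$3,057.19

Week 1: $19,007.30 +$456.18 interest = $19,463.48; pay $2,780.50 → $16,682.98
Week 2: $16,682.98 +$400.39 interest = $17,083.37; pay $2,847.23 → $14,236.14
Week 3: $14,236.14 +$341.67 interest = $14,577.81; pay $2,915.56 → $11,662.25
Week 4: $11,662.25 +$279.89 interest = $11,942.14; pay $2,985.54 → $8,956.60
Week 5: $8,956.60 +$214.96 interest = $9,171.56; pay $3,057.19 → $6,114.37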